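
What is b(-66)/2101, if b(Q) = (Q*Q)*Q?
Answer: -26136/191 ≈ -136.84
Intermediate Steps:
b(Q) = Q³ (b(Q) = Q²*Q = Q³)
b(-66)/2101 = (-66)³/2101 = -287496*1/2101 = -26136/191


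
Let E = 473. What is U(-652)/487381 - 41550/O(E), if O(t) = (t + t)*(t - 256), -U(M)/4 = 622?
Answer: -10380711083/50025273221 ≈ -0.20751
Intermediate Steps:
U(M) = -2488 (U(M) = -4*622 = -2488)
O(t) = 2*t*(-256 + t) (O(t) = (2*t)*(-256 + t) = 2*t*(-256 + t))
U(-652)/487381 - 41550/O(E) = -2488/487381 - 41550*1/(946*(-256 + 473)) = -2488*1/487381 - 41550/(2*473*217) = -2488/487381 - 41550/205282 = -2488/487381 - 41550*1/205282 = -2488/487381 - 20775/102641 = -10380711083/50025273221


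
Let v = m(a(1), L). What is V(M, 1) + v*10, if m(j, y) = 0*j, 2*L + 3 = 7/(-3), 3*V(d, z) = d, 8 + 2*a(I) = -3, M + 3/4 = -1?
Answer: -7/12 ≈ -0.58333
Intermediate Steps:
M = -7/4 (M = -¾ - 1 = -7/4 ≈ -1.7500)
a(I) = -11/2 (a(I) = -4 + (½)*(-3) = -4 - 3/2 = -11/2)
V(d, z) = d/3
L = -8/3 (L = -3/2 + (7/(-3))/2 = -3/2 + (7*(-⅓))/2 = -3/2 + (½)*(-7/3) = -3/2 - 7/6 = -8/3 ≈ -2.6667)
m(j, y) = 0
v = 0
V(M, 1) + v*10 = (⅓)*(-7/4) + 0*10 = -7/12 + 0 = -7/12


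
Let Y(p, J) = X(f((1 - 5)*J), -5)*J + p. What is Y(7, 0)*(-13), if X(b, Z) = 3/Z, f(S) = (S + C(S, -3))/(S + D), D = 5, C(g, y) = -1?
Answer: -91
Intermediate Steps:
f(S) = (-1 + S)/(5 + S) (f(S) = (S - 1)/(S + 5) = (-1 + S)/(5 + S))
Y(p, J) = p - 3*J/5 (Y(p, J) = (3/(-5))*J + p = (3*(-⅕))*J + p = -3*J/5 + p = p - 3*J/5)
Y(7, 0)*(-13) = (7 - ⅗*0)*(-13) = (7 + 0)*(-13) = 7*(-13) = -91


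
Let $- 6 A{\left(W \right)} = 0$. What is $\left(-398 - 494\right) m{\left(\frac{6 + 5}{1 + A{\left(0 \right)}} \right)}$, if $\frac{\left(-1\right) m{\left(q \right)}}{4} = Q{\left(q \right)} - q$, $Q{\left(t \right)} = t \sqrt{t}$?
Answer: $-39248 + 39248 \sqrt{11} \approx 90923.0$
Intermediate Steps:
$A{\left(W \right)} = 0$ ($A{\left(W \right)} = \left(- \frac{1}{6}\right) 0 = 0$)
$Q{\left(t \right)} = t^{\frac{3}{2}}$
$m{\left(q \right)} = - 4 q^{\frac{3}{2}} + 4 q$ ($m{\left(q \right)} = - 4 \left(q^{\frac{3}{2}} - q\right) = - 4 q^{\frac{3}{2}} + 4 q$)
$\left(-398 - 494\right) m{\left(\frac{6 + 5}{1 + A{\left(0 \right)}} \right)} = \left(-398 - 494\right) \left(- 4 \left(\frac{6 + 5}{1 + 0}\right)^{\frac{3}{2}} + 4 \frac{6 + 5}{1 + 0}\right) = \left(-398 - 494\right) \left(- 4 \left(\frac{11}{1}\right)^{\frac{3}{2}} + 4 \cdot \frac{11}{1}\right) = - 892 \left(- 4 \left(11 \cdot 1\right)^{\frac{3}{2}} + 4 \cdot 11 \cdot 1\right) = - 892 \left(- 4 \cdot 11^{\frac{3}{2}} + 4 \cdot 11\right) = - 892 \left(- 4 \cdot 11 \sqrt{11} + 44\right) = - 892 \left(- 44 \sqrt{11} + 44\right) = - 892 \left(44 - 44 \sqrt{11}\right) = -39248 + 39248 \sqrt{11}$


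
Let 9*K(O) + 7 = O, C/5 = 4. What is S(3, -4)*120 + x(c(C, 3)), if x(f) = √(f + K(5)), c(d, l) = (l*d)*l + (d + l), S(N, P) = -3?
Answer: -360 + 5*√73/3 ≈ -345.76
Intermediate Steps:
C = 20 (C = 5*4 = 20)
K(O) = -7/9 + O/9
c(d, l) = d + l + d*l² (c(d, l) = (d*l)*l + (d + l) = d*l² + (d + l) = d + l + d*l²)
x(f) = √(-2/9 + f) (x(f) = √(f + (-7/9 + (⅑)*5)) = √(f + (-7/9 + 5/9)) = √(f - 2/9) = √(-2/9 + f))
S(3, -4)*120 + x(c(C, 3)) = -3*120 + √(-2 + 9*(20 + 3 + 20*3²))/3 = -360 + √(-2 + 9*(20 + 3 + 20*9))/3 = -360 + √(-2 + 9*(20 + 3 + 180))/3 = -360 + √(-2 + 9*203)/3 = -360 + √(-2 + 1827)/3 = -360 + √1825/3 = -360 + (5*√73)/3 = -360 + 5*√73/3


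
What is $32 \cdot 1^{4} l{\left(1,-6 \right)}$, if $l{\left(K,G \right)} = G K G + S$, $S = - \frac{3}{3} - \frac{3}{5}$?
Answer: $\frac{5504}{5} \approx 1100.8$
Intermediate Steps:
$S = - \frac{8}{5}$ ($S = \left(-3\right) \frac{1}{3} - \frac{3}{5} = -1 - \frac{3}{5} = - \frac{8}{5} \approx -1.6$)
$l{\left(K,G \right)} = - \frac{8}{5} + K G^{2}$ ($l{\left(K,G \right)} = G K G - \frac{8}{5} = K G^{2} - \frac{8}{5} = - \frac{8}{5} + K G^{2}$)
$32 \cdot 1^{4} l{\left(1,-6 \right)} = 32 \cdot 1^{4} \left(- \frac{8}{5} + 1 \left(-6\right)^{2}\right) = 32 \cdot 1 \left(- \frac{8}{5} + 1 \cdot 36\right) = 32 \left(- \frac{8}{5} + 36\right) = 32 \cdot \frac{172}{5} = \frac{5504}{5}$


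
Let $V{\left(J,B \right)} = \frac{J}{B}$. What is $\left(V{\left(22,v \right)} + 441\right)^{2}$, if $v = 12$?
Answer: $\frac{7059649}{36} \approx 1.961 \cdot 10^{5}$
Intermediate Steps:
$\left(V{\left(22,v \right)} + 441\right)^{2} = \left(\frac{22}{12} + 441\right)^{2} = \left(22 \cdot \frac{1}{12} + 441\right)^{2} = \left(\frac{11}{6} + 441\right)^{2} = \left(\frac{2657}{6}\right)^{2} = \frac{7059649}{36}$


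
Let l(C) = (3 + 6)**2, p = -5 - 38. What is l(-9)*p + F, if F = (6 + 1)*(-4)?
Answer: -3511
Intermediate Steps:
p = -43
l(C) = 81 (l(C) = 9**2 = 81)
F = -28 (F = 7*(-4) = -28)
l(-9)*p + F = 81*(-43) - 28 = -3483 - 28 = -3511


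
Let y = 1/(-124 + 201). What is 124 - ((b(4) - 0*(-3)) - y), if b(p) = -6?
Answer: 10011/77 ≈ 130.01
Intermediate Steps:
y = 1/77 ≈ 0.012987
124 - ((b(4) - 0*(-3)) - y) = 124 - ((-6 - 0*(-3)) - 1*1/77) = 124 - ((-6 - 1*0) - 1/77) = 124 - ((-6 + 0) - 1/77) = 124 - (-6 - 1/77) = 124 - 1*(-463/77) = 124 + 463/77 = 10011/77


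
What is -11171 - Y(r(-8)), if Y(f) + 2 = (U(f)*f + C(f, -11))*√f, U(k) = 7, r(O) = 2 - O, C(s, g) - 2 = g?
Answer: -11169 - 61*√10 ≈ -11362.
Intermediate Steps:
C(s, g) = 2 + g
Y(f) = -2 + √f*(-9 + 7*f) (Y(f) = -2 + (7*f + (2 - 11))*√f = -2 + (7*f - 9)*√f = -2 + (-9 + 7*f)*√f = -2 + √f*(-9 + 7*f))
-11171 - Y(r(-8)) = -11171 - (-2 - 9*√(2 - 1*(-8)) + 7*(2 - 1*(-8))^(3/2)) = -11171 - (-2 - 9*√(2 + 8) + 7*(2 + 8)^(3/2)) = -11171 - (-2 - 9*√10 + 7*10^(3/2)) = -11171 - (-2 - 9*√10 + 7*(10*√10)) = -11171 - (-2 - 9*√10 + 70*√10) = -11171 - (-2 + 61*√10) = -11171 + (2 - 61*√10) = -11169 - 61*√10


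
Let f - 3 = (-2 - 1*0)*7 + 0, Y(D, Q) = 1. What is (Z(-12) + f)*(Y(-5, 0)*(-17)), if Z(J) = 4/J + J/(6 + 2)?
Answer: 1309/6 ≈ 218.17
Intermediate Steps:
Z(J) = 4/J + J/8
f = -11 (f = 3 + ((-2 - 1*0)*7 + 0) = 3 + ((-2 + 0)*7 + 0) = 3 + (-2*7 + 0) = 3 + (-14 + 0) = 3 - 14 = -11)
(Z(-12) + f)*(Y(-5, 0)*(-17)) = ((4/(-12) + (⅛)*(-12)) - 11)*(1*(-17)) = ((4*(-1/12) - 3/2) - 11)*(-17) = ((-⅓ - 3/2) - 11)*(-17) = (-11/6 - 11)*(-17) = -77/6*(-17) = 1309/6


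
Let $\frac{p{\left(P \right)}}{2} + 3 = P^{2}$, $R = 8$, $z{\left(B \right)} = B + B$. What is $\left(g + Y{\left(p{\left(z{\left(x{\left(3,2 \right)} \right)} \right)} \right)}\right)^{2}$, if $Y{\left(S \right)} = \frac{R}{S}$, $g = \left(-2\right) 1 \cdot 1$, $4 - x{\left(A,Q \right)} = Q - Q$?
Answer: $\frac{13924}{3721} \approx 3.742$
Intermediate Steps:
$x{\left(A,Q \right)} = 4$ ($x{\left(A,Q \right)} = 4 - \left(Q - Q\right) = 4 - 0 = 4 + 0 = 4$)
$z{\left(B \right)} = 2 B$
$g = -2$ ($g = \left(-2\right) 1 = -2$)
$p{\left(P \right)} = -6 + 2 P^{2}$
$Y{\left(S \right)} = \frac{8}{S}$
$\left(g + Y{\left(p{\left(z{\left(x{\left(3,2 \right)} \right)} \right)} \right)}\right)^{2} = \left(-2 + \frac{8}{-6 + 2 \left(2 \cdot 4\right)^{2}}\right)^{2} = \left(-2 + \frac{8}{-6 + 2 \cdot 8^{2}}\right)^{2} = \left(-2 + \frac{8}{-6 + 2 \cdot 64}\right)^{2} = \left(-2 + \frac{8}{-6 + 128}\right)^{2} = \left(-2 + \frac{8}{122}\right)^{2} = \left(-2 + 8 \cdot \frac{1}{122}\right)^{2} = \left(-2 + \frac{4}{61}\right)^{2} = \left(- \frac{118}{61}\right)^{2} = \frac{13924}{3721}$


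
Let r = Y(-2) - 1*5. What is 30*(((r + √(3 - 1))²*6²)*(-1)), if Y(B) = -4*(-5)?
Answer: -245160 - 32400*√2 ≈ -2.9098e+5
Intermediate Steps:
Y(B) = 20
r = 15 (r = 20 - 1*5 = 20 - 5 = 15)
30*(((r + √(3 - 1))²*6²)*(-1)) = 30*(((15 + √(3 - 1))²*6²)*(-1)) = 30*(((15 + √2)²*36)*(-1)) = 30*((36*(15 + √2)²)*(-1)) = 30*(-36*(15 + √2)²) = -1080*(15 + √2)²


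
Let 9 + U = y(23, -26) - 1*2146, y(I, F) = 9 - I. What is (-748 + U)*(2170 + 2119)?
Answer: -12511013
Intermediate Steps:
U = -2169 (U = -9 + ((9 - 1*23) - 1*2146) = -9 + ((9 - 23) - 2146) = -9 + (-14 - 2146) = -9 - 2160 = -2169)
(-748 + U)*(2170 + 2119) = (-748 - 2169)*(2170 + 2119) = -2917*4289 = -12511013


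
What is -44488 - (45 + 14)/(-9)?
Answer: -400333/9 ≈ -44481.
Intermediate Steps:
-44488 - (45 + 14)/(-9) = -44488 - 59*(-1)/9 = -44488 - 1*(-59/9) = -44488 + 59/9 = -400333/9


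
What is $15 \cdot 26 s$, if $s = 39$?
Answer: $15210$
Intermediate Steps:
$15 \cdot 26 s = 15 \cdot 26 \cdot 39 = 390 \cdot 39 = 15210$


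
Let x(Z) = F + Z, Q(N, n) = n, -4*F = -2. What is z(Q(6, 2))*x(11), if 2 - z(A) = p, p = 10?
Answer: -92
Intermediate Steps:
F = ½ (F = -¼*(-2) = ½ ≈ 0.50000)
x(Z) = ½ + Z
z(A) = -8 (z(A) = 2 - 1*10 = 2 - 10 = -8)
z(Q(6, 2))*x(11) = -8*(½ + 11) = -8*23/2 = -92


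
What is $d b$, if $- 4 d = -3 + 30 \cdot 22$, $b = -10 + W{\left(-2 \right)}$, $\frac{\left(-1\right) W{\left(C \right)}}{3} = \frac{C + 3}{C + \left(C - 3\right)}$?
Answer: $\frac{44019}{28} \approx 1572.1$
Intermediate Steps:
$W{\left(C \right)} = - \frac{3 \left(3 + C\right)}{-3 + 2 C}$ ($W{\left(C \right)} = - 3 \frac{C + 3}{C + \left(C - 3\right)} = - 3 \frac{3 + C}{C + \left(-3 + C\right)} = - 3 \frac{3 + C}{-3 + 2 C} = - \frac{3 \left(3 + C\right)}{-3 + 2 C}$)
$b = - \frac{67}{7}$ ($b = -10 + \frac{3 \left(-3 - -2\right)}{-3 + 2 \left(-2\right)} = -10 + \frac{3 \left(-3 + 2\right)}{-3 - 4} = -10 + 3 \frac{1}{-7} \left(-1\right) = -10 + 3 \left(- \frac{1}{7}\right) \left(-1\right) = -10 + \frac{3}{7} = - \frac{67}{7} \approx -9.5714$)
$d = - \frac{657}{4}$ ($d = - \frac{-3 + 30 \cdot 22}{4} = - \frac{-3 + 660}{4} = \left(- \frac{1}{4}\right) 657 = - \frac{657}{4} \approx -164.25$)
$d b = \left(- \frac{657}{4}\right) \left(- \frac{67}{7}\right) = \frac{44019}{28}$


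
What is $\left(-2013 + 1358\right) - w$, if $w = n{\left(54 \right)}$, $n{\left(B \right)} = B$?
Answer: $-709$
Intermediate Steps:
$w = 54$
$\left(-2013 + 1358\right) - w = \left(-2013 + 1358\right) - 54 = -655 - 54 = -709$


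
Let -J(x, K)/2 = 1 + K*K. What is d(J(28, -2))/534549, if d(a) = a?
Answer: -10/534549 ≈ -1.8707e-5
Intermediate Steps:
J(x, K) = -2 - 2*K² (J(x, K) = -2*(1 + K*K) = -2*(1 + K²) = -2 - 2*K²)
d(J(28, -2))/534549 = (-2 - 2*(-2)²)/534549 = (-2 - 2*4)*(1/534549) = (-2 - 8)*(1/534549) = -10*1/534549 = -10/534549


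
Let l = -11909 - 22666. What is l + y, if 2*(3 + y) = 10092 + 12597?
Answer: -46467/2 ≈ -23234.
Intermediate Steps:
l = -34575
y = 22683/2 (y = -3 + (10092 + 12597)/2 = -3 + (½)*22689 = -3 + 22689/2 = 22683/2 ≈ 11342.)
l + y = -34575 + 22683/2 = -46467/2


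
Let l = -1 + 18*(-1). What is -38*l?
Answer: 722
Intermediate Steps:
l = -19 (l = -1 - 18 = -19)
-38*l = -38*(-19) = 722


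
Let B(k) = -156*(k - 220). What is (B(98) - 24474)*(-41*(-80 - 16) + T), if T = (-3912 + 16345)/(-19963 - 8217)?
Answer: -301769911887/14090 ≈ -2.1417e+7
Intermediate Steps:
B(k) = 34320 - 156*k (B(k) = -156*(-220 + k) = 34320 - 156*k)
T = -12433/28180 (T = 12433/(-28180) = 12433*(-1/28180) = -12433/28180 ≈ -0.44120)
(B(98) - 24474)*(-41*(-80 - 16) + T) = ((34320 - 156*98) - 24474)*(-41*(-80 - 16) - 12433/28180) = ((34320 - 15288) - 24474)*(-41*(-96) - 12433/28180) = (19032 - 24474)*(3936 - 12433/28180) = -5442*110904047/28180 = -301769911887/14090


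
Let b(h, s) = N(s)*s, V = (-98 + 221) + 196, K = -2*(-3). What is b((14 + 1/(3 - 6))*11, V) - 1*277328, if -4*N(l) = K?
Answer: -555613/2 ≈ -2.7781e+5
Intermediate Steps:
K = 6
N(l) = -3/2 (N(l) = -¼*6 = -3/2)
V = 319 (V = 123 + 196 = 319)
b(h, s) = -3*s/2
b((14 + 1/(3 - 6))*11, V) - 1*277328 = -3/2*319 - 1*277328 = -957/2 - 277328 = -555613/2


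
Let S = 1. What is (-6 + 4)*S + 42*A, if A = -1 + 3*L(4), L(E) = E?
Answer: 460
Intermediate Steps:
A = 11 (A = -1 + 3*4 = -1 + 12 = 11)
(-6 + 4)*S + 42*A = (-6 + 4)*1 + 42*11 = -2*1 + 462 = -2 + 462 = 460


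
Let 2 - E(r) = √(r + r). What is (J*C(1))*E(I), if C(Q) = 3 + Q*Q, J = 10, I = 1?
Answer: 80 - 40*√2 ≈ 23.431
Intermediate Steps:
E(r) = 2 - √2*√r (E(r) = 2 - √(r + r) = 2 - √(2*r) = 2 - √2*√r)
C(Q) = 3 + Q²
(J*C(1))*E(I) = (10*(3 + 1²))*(2 - √2*√1) = (10*(3 + 1))*(2 - 1*√2*1) = (10*4)*(2 - √2) = 40*(2 - √2) = 80 - 40*√2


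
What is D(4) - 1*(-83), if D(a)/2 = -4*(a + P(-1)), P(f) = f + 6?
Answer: 11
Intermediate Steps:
P(f) = 6 + f
D(a) = -40 - 8*a (D(a) = 2*(-4*(a + (6 - 1))) = 2*(-4*(a + 5)) = 2*(-4*(5 + a)) = 2*(-20 - 4*a) = -40 - 8*a)
D(4) - 1*(-83) = (-40 - 8*4) - 1*(-83) = (-40 - 32) + 83 = -72 + 83 = 11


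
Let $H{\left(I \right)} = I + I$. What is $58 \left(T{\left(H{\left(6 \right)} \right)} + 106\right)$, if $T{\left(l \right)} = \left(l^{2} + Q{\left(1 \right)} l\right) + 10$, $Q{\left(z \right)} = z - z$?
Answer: $15080$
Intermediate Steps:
$H{\left(I \right)} = 2 I$
$Q{\left(z \right)} = 0$
$T{\left(l \right)} = 10 + l^{2}$ ($T{\left(l \right)} = \left(l^{2} + 0 l\right) + 10 = \left(l^{2} + 0\right) + 10 = l^{2} + 10 = 10 + l^{2}$)
$58 \left(T{\left(H{\left(6 \right)} \right)} + 106\right) = 58 \left(\left(10 + \left(2 \cdot 6\right)^{2}\right) + 106\right) = 58 \left(\left(10 + 12^{2}\right) + 106\right) = 58 \left(\left(10 + 144\right) + 106\right) = 58 \left(154 + 106\right) = 58 \cdot 260 = 15080$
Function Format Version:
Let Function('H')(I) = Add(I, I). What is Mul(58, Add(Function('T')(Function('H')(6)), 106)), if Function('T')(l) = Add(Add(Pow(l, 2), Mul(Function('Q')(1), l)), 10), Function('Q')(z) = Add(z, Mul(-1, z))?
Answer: 15080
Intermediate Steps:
Function('H')(I) = Mul(2, I)
Function('Q')(z) = 0
Function('T')(l) = Add(10, Pow(l, 2)) (Function('T')(l) = Add(Add(Pow(l, 2), Mul(0, l)), 10) = Add(Add(Pow(l, 2), 0), 10) = Add(Pow(l, 2), 10) = Add(10, Pow(l, 2)))
Mul(58, Add(Function('T')(Function('H')(6)), 106)) = Mul(58, Add(Add(10, Pow(Mul(2, 6), 2)), 106)) = Mul(58, Add(Add(10, Pow(12, 2)), 106)) = Mul(58, Add(Add(10, 144), 106)) = Mul(58, Add(154, 106)) = Mul(58, 260) = 15080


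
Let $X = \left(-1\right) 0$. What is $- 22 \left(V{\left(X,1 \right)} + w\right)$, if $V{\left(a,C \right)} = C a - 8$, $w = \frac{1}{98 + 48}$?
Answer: $\frac{12837}{73} \approx 175.85$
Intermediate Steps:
$X = 0$
$w = \frac{1}{146} \approx 0.0068493$
$V{\left(a,C \right)} = -8 + C a$
$- 22 \left(V{\left(X,1 \right)} + w\right) = - 22 \left(\left(-8 + 1 \cdot 0\right) + \frac{1}{146}\right) = - 22 \left(\left(-8 + 0\right) + \frac{1}{146}\right) = - 22 \left(-8 + \frac{1}{146}\right) = \left(-22\right) \left(- \frac{1167}{146}\right) = \frac{12837}{73}$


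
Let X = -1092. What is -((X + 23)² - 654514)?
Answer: -488247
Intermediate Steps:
-((X + 23)² - 654514) = -((-1092 + 23)² - 654514) = -((-1069)² - 654514) = -(1142761 - 654514) = -1*488247 = -488247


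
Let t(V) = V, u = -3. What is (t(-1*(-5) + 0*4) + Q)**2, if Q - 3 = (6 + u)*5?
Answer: 529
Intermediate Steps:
Q = 18 (Q = 3 + (6 - 3)*5 = 3 + 3*5 = 3 + 15 = 18)
(t(-1*(-5) + 0*4) + Q)**2 = ((-1*(-5) + 0*4) + 18)**2 = ((5 + 0) + 18)**2 = (5 + 18)**2 = 23**2 = 529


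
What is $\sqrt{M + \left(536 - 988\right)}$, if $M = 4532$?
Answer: $4 \sqrt{255} \approx 63.875$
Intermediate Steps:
$\sqrt{M + \left(536 - 988\right)} = \sqrt{4532 + \left(536 - 988\right)} = \sqrt{4532 - 452} = \sqrt{4080} = 4 \sqrt{255}$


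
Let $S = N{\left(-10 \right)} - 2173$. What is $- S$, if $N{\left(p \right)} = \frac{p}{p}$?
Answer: $2172$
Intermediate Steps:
$N{\left(p \right)} = 1$
$S = -2172$ ($S = 1 - 2173 = -2172$)
$- S = \left(-1\right) \left(-2172\right) = 2172$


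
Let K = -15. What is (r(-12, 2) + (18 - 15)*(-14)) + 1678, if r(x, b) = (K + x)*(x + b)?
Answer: 1906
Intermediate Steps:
r(x, b) = (-15 + x)*(b + x) (r(x, b) = (-15 + x)*(x + b) = (-15 + x)*(b + x))
(r(-12, 2) + (18 - 15)*(-14)) + 1678 = (((-12)² - 15*2 - 15*(-12) + 2*(-12)) + (18 - 15)*(-14)) + 1678 = ((144 - 30 + 180 - 24) + 3*(-14)) + 1678 = (270 - 42) + 1678 = 228 + 1678 = 1906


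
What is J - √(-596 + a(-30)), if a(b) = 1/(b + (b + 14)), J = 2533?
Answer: 2533 - I*√1261182/46 ≈ 2533.0 - 24.414*I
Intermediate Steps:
a(b) = 1/(14 + 2*b) (a(b) = 1/(b + (14 + b)) = 1/(14 + 2*b))
J - √(-596 + a(-30)) = 2533 - √(-596 + 1/(2*(7 - 30))) = 2533 - √(-596 + (½)/(-23)) = 2533 - √(-596 + (½)*(-1/23)) = 2533 - √(-596 - 1/46) = 2533 - √(-27417/46) = 2533 - I*√1261182/46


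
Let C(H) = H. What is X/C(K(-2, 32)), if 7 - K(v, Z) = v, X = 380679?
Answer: 126893/3 ≈ 42298.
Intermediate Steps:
K(v, Z) = 7 - v
X/C(K(-2, 32)) = 380679/(7 - 1*(-2)) = 380679/(7 + 2) = 380679/9 = 380679*(1/9) = 126893/3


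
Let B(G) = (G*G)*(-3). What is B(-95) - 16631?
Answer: -43706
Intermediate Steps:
B(G) = -3*G² (B(G) = G²*(-3) = -3*G²)
B(-95) - 16631 = -3*(-95)² - 16631 = -3*9025 - 16631 = -27075 - 16631 = -43706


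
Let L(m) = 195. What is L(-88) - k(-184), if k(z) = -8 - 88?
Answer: 291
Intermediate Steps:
k(z) = -96
L(-88) - k(-184) = 195 - 1*(-96) = 195 + 96 = 291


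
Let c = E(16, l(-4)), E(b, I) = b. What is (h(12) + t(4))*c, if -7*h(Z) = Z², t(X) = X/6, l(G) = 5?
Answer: -6688/21 ≈ -318.48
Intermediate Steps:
c = 16
t(X) = X/6 (t(X) = X*(⅙) = X/6)
h(Z) = -Z²/7
(h(12) + t(4))*c = (-⅐*12² + (⅙)*4)*16 = (-⅐*144 + ⅔)*16 = (-144/7 + ⅔)*16 = -418/21*16 = -6688/21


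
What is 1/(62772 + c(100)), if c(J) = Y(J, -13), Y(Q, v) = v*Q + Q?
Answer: 1/61572 ≈ 1.6241e-5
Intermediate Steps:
Y(Q, v) = Q + Q*v (Y(Q, v) = Q*v + Q = Q + Q*v)
c(J) = -12*J (c(J) = J*(1 - 13) = J*(-12) = -12*J)
1/(62772 + c(100)) = 1/(62772 - 12*100) = 1/(62772 - 1200) = 1/61572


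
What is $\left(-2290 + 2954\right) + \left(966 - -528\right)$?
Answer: $2158$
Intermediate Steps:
$\left(-2290 + 2954\right) + \left(966 - -528\right) = 664 + \left(966 + 528\right) = 664 + 1494 = 2158$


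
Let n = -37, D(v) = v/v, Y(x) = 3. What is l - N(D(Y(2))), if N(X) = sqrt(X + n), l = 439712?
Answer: 439712 - 6*I ≈ 4.3971e+5 - 6.0*I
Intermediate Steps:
D(v) = 1
N(X) = sqrt(-37 + X) (N(X) = sqrt(X - 37) = sqrt(-37 + X))
l - N(D(Y(2))) = 439712 - sqrt(-37 + 1) = 439712 - sqrt(-36) = 439712 - 6*I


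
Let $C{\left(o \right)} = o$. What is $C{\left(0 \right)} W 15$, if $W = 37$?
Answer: $0$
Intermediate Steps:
$C{\left(0 \right)} W 15 = 0 \cdot 37 \cdot 15 = 0 \cdot 15 = 0$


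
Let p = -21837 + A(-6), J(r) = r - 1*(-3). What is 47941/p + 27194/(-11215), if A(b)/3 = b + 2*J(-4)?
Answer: -1132146349/245171115 ≈ -4.6178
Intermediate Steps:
J(r) = 3 + r (J(r) = r + 3 = 3 + r)
A(b) = -6 + 3*b (A(b) = 3*(b + 2*(3 - 4)) = 3*(b + 2*(-1)) = 3*(b - 2) = 3*(-2 + b) = -6 + 3*b)
p = -21861 (p = -21837 + (-6 + 3*(-6)) = -21837 + (-6 - 18) = -21837 - 24 = -21861)
47941/p + 27194/(-11215) = 47941/(-21861) + 27194/(-11215) = 47941*(-1/21861) + 27194*(-1/11215) = -47941/21861 - 27194/11215 = -1132146349/245171115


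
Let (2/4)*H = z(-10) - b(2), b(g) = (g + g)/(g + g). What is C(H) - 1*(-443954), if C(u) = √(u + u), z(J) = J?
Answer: 443954 + 2*I*√11 ≈ 4.4395e+5 + 6.6332*I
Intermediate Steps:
b(g) = 1 (b(g) = (2*g)/((2*g)) = (2*g)*(1/(2*g)) = 1)
H = -22 (H = 2*(-10 - 1*1) = 2*(-10 - 1) = 2*(-11) = -22)
C(u) = √2*√u (C(u) = √(2*u) = √2*√u)
C(H) - 1*(-443954) = √2*√(-22) - 1*(-443954) = √2*(I*√22) + 443954 = 2*I*√11 + 443954 = 443954 + 2*I*√11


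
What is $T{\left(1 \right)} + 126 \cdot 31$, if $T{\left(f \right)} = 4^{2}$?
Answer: $3922$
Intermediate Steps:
$T{\left(f \right)} = 16$
$T{\left(1 \right)} + 126 \cdot 31 = 16 + 126 \cdot 31 = 16 + 3906 = 3922$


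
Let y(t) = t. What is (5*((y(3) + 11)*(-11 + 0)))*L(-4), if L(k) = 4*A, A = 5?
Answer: -15400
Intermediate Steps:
L(k) = 20 (L(k) = 4*5 = 20)
(5*((y(3) + 11)*(-11 + 0)))*L(-4) = (5*((3 + 11)*(-11 + 0)))*20 = (5*(14*(-11)))*20 = (5*(-154))*20 = -770*20 = -15400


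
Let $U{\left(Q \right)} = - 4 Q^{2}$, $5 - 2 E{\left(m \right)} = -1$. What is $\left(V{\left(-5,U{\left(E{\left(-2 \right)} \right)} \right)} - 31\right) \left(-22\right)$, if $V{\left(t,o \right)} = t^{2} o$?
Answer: $20482$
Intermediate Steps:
$E{\left(m \right)} = 3$ ($E{\left(m \right)} = \frac{5}{2} - - \frac{1}{2} = \frac{5}{2} + \frac{1}{2} = 3$)
$V{\left(t,o \right)} = o t^{2}$
$\left(V{\left(-5,U{\left(E{\left(-2 \right)} \right)} \right)} - 31\right) \left(-22\right) = \left(- 4 \cdot 3^{2} \left(-5\right)^{2} - 31\right) \left(-22\right) = \left(\left(-4\right) 9 \cdot 25 - 31\right) \left(-22\right) = \left(\left(-36\right) 25 - 31\right) \left(-22\right) = \left(-900 - 31\right) \left(-22\right) = \left(-931\right) \left(-22\right) = 20482$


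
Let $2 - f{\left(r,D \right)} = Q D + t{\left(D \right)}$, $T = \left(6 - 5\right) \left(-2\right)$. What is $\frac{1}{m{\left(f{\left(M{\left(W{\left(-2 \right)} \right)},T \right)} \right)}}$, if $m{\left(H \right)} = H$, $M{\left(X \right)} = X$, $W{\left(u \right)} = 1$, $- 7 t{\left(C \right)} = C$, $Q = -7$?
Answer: $- \frac{7}{86} \approx -0.081395$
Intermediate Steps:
$t{\left(C \right)} = - \frac{C}{7}$
$T = -2$ ($T = 1 \left(-2\right) = -2$)
$f{\left(r,D \right)} = 2 + \frac{50 D}{7}$ ($f{\left(r,D \right)} = 2 - \left(- 7 D - \frac{D}{7}\right) = 2 - - \frac{50 D}{7} = 2 + \frac{50 D}{7}$)
$\frac{1}{m{\left(f{\left(M{\left(W{\left(-2 \right)} \right)},T \right)} \right)}} = \frac{1}{2 + \frac{50}{7} \left(-2\right)} = \frac{1}{2 - \frac{100}{7}} = \frac{1}{- \frac{86}{7}} = - \frac{7}{86}$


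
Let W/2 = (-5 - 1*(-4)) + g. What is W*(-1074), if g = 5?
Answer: -8592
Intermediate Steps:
W = 8 (W = 2*((-5 - 1*(-4)) + 5) = 2*((-5 + 4) + 5) = 2*(-1 + 5) = 2*4 = 8)
W*(-1074) = 8*(-1074) = -8592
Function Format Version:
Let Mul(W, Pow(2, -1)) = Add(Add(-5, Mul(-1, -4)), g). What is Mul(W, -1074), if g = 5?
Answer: -8592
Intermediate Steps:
W = 8 (W = Mul(2, Add(Add(-5, Mul(-1, -4)), 5)) = Mul(2, Add(Add(-5, 4), 5)) = Mul(2, Add(-1, 5)) = Mul(2, 4) = 8)
Mul(W, -1074) = Mul(8, -1074) = -8592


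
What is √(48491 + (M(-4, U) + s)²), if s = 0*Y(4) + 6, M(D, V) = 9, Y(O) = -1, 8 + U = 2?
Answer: 2*√12179 ≈ 220.72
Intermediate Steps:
U = -6 (U = -8 + 2 = -6)
s = 6 (s = 0*(-1) + 6 = 0 + 6 = 6)
√(48491 + (M(-4, U) + s)²) = √(48491 + (9 + 6)²) = √(48491 + 15²) = √(48491 + 225) = √48716 = 2*√12179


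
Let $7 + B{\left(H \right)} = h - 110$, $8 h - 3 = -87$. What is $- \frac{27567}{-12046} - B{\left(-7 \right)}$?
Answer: $\frac{781716}{6023} \approx 129.79$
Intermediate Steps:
$h = - \frac{21}{2}$ ($h = \frac{3}{8} + \frac{1}{8} \left(-87\right) = \frac{3}{8} - \frac{87}{8} = - \frac{21}{2} \approx -10.5$)
$B{\left(H \right)} = - \frac{255}{2}$ ($B{\left(H \right)} = -7 - \frac{241}{2} = - \frac{255}{2}$)
$- \frac{27567}{-12046} - B{\left(-7 \right)} = - \frac{27567}{-12046} - - \frac{255}{2} = \left(-27567\right) \left(- \frac{1}{12046}\right) + \frac{255}{2} = \frac{27567}{12046} + \frac{255}{2} = \frac{781716}{6023}$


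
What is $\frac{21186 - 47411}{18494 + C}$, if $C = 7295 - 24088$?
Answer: $- \frac{26225}{1701} \approx -15.417$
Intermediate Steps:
$C = -16793$ ($C = 7295 - 24088 = -16793$)
$\frac{21186 - 47411}{18494 + C} = \frac{21186 - 47411}{18494 - 16793} = - \frac{26225}{1701}$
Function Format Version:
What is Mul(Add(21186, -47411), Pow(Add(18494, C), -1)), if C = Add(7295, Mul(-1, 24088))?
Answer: Rational(-26225, 1701) ≈ -15.417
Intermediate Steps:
C = -16793 (C = Add(7295, -24088) = -16793)
Mul(Add(21186, -47411), Pow(Add(18494, C), -1)) = Mul(Add(21186, -47411), Pow(Add(18494, -16793), -1)) = Mul(-26225, Pow(1701, -1)) = Mul(-26225, Rational(1, 1701)) = Rational(-26225, 1701)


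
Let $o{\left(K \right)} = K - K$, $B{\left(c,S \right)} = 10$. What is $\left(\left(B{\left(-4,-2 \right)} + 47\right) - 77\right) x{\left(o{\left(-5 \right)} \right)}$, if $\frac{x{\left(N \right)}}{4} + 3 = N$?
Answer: $240$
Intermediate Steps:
$o{\left(K \right)} = 0$
$x{\left(N \right)} = -12 + 4 N$
$\left(\left(B{\left(-4,-2 \right)} + 47\right) - 77\right) x{\left(o{\left(-5 \right)} \right)} = \left(\left(10 + 47\right) - 77\right) \left(-12 + 4 \cdot 0\right) = \left(57 - 77\right) \left(-12 + 0\right) = \left(-20\right) \left(-12\right) = 240$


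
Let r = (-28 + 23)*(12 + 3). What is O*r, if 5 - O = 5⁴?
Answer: 46500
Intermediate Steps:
O = -620 (O = 5 - 1*5⁴ = 5 - 1*625 = 5 - 625 = -620)
r = -75 (r = -5*15 = -75)
O*r = -620*(-75) = 46500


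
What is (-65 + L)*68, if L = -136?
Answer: -13668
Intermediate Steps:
(-65 + L)*68 = (-65 - 136)*68 = -201*68 = -13668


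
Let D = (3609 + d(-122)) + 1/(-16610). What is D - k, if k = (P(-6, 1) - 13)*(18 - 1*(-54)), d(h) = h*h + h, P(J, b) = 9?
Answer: 309925989/16610 ≈ 18659.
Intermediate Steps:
d(h) = h + h**2 (d(h) = h**2 + h = h + h**2)
k = -288 (k = (9 - 13)*(18 - 1*(-54)) = -4*(18 + 54) = -4*72 = -288)
D = 305142309/16610 (D = (3609 - 122*(1 - 122)) + 1/(-16610) = (3609 - 122*(-121)) - 1/16610 = (3609 + 14762) - 1/16610 = 18371 - 1/16610 = 305142309/16610 ≈ 18371.)
D - k = 305142309/16610 - 1*(-288) = 305142309/16610 + 288 = 309925989/16610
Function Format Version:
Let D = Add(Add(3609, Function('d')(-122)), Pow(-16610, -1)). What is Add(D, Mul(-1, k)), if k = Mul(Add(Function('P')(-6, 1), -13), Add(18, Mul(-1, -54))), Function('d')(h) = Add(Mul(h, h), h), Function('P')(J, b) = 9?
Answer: Rational(309925989, 16610) ≈ 18659.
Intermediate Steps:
Function('d')(h) = Add(h, Pow(h, 2)) (Function('d')(h) = Add(Pow(h, 2), h) = Add(h, Pow(h, 2)))
k = -288 (k = Mul(Add(9, -13), Add(18, Mul(-1, -54))) = Mul(-4, Add(18, 54)) = Mul(-4, 72) = -288)
D = Rational(305142309, 16610) (D = Add(Add(3609, Mul(-122, Add(1, -122))), Pow(-16610, -1)) = Add(Add(3609, Mul(-122, -121)), Rational(-1, 16610)) = Add(Add(3609, 14762), Rational(-1, 16610)) = Add(18371, Rational(-1, 16610)) = Rational(305142309, 16610) ≈ 18371.)
Add(D, Mul(-1, k)) = Add(Rational(305142309, 16610), Mul(-1, -288)) = Add(Rational(305142309, 16610), 288) = Rational(309925989, 16610)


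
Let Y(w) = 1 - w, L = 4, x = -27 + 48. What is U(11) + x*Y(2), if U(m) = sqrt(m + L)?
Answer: -21 + sqrt(15) ≈ -17.127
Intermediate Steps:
x = 21
U(m) = sqrt(4 + m) (U(m) = sqrt(m + 4) = sqrt(4 + m))
U(11) + x*Y(2) = sqrt(4 + 11) + 21*(1 - 1*2) = sqrt(15) + 21*(1 - 2) = sqrt(15) + 21*(-1) = sqrt(15) - 21 = -21 + sqrt(15)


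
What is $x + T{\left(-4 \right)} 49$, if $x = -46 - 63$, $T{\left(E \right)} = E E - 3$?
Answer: $528$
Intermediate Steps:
$T{\left(E \right)} = -3 + E^{2}$ ($T{\left(E \right)} = E^{2} - 3 = -3 + E^{2}$)
$x = -109$ ($x = -46 - 63 = -109$)
$x + T{\left(-4 \right)} 49 = -109 + \left(-3 + \left(-4\right)^{2}\right) 49 = -109 + \left(-3 + 16\right) 49 = -109 + 13 \cdot 49 = -109 + 637 = 528$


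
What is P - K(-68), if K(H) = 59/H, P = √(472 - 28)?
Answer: 59/68 + 2*√111 ≈ 21.939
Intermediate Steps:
P = 2*√111 (P = √444 = 2*√111 ≈ 21.071)
P - K(-68) = 2*√111 - 59/(-68) = 2*√111 - 59*(-1)/68 = 2*√111 - 1*(-59/68) = 2*√111 + 59/68 = 59/68 + 2*√111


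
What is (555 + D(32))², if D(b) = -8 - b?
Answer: 265225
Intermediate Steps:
(555 + D(32))² = (555 + (-8 - 1*32))² = (555 + (-8 - 32))² = (555 - 40)² = 515² = 265225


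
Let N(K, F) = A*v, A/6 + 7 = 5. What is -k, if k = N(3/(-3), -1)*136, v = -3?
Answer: -4896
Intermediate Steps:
A = -12 (A = -42 + 6*5 = -42 + 30 = -12)
N(K, F) = 36 (N(K, F) = -12*(-3) = 36)
k = 4896 (k = 36*136 = 4896)
-k = -1*4896 = -4896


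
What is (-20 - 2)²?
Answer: 484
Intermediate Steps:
(-20 - 2)² = (-22)² = 484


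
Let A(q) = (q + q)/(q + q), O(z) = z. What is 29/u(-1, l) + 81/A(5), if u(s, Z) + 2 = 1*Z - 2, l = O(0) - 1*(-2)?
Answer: 133/2 ≈ 66.500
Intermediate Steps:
A(q) = 1 (A(q) = (2*q)/((2*q)) = (2*q)*(1/(2*q)) = 1)
l = 2 (l = 0 - 1*(-2) = 0 + 2 = 2)
u(s, Z) = -4 + Z (u(s, Z) = -2 + (1*Z - 2) = -2 + (Z - 2) = -2 + (-2 + Z) = -4 + Z)
29/u(-1, l) + 81/A(5) = 29/(-4 + 2) + 81/1 = 29/(-2) + 81*1 = 29*(-1/2) + 81 = -29/2 + 81 = 133/2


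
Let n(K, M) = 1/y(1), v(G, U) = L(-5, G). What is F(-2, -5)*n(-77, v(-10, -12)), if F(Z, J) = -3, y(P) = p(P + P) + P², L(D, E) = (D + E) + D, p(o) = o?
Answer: -1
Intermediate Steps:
L(D, E) = E + 2*D
y(P) = P² + 2*P (y(P) = (P + P) + P² = 2*P + P² = P² + 2*P)
v(G, U) = -10 + G (v(G, U) = G + 2*(-5) = G - 10 = -10 + G)
n(K, M) = ⅓ (n(K, M) = 1/(1*(2 + 1)) = 1/(1*3) = 1/3 = ⅓)
F(-2, -5)*n(-77, v(-10, -12)) = -3*⅓ = -1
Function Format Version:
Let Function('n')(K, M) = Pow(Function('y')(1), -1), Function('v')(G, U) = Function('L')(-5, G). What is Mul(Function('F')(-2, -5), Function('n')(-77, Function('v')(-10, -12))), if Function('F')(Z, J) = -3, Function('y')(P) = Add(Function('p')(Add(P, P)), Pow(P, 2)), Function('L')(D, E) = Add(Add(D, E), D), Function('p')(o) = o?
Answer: -1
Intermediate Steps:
Function('L')(D, E) = Add(E, Mul(2, D))
Function('y')(P) = Add(Pow(P, 2), Mul(2, P)) (Function('y')(P) = Add(Add(P, P), Pow(P, 2)) = Add(Mul(2, P), Pow(P, 2)) = Add(Pow(P, 2), Mul(2, P)))
Function('v')(G, U) = Add(-10, G) (Function('v')(G, U) = Add(G, Mul(2, -5)) = Add(G, -10) = Add(-10, G))
Function('n')(K, M) = Rational(1, 3) (Function('n')(K, M) = Pow(Mul(1, Add(2, 1)), -1) = Pow(Mul(1, 3), -1) = Pow(3, -1) = Rational(1, 3))
Mul(Function('F')(-2, -5), Function('n')(-77, Function('v')(-10, -12))) = Mul(-3, Rational(1, 3)) = -1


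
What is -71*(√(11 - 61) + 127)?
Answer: -9017 - 355*I*√2 ≈ -9017.0 - 502.05*I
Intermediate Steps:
-71*(√(11 - 61) + 127) = -71*(√(-50) + 127) = -71*(5*I*√2 + 127) = -71*(127 + 5*I*√2) = -9017 - 355*I*√2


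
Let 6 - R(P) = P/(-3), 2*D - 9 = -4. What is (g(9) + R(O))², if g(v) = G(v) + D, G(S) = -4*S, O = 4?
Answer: 24649/36 ≈ 684.69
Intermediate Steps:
D = 5/2 (D = 9/2 + (½)*(-4) = 9/2 - 2 = 5/2 ≈ 2.5000)
g(v) = 5/2 - 4*v (g(v) = -4*v + 5/2 = 5/2 - 4*v)
R(P) = 6 + P/3 (R(P) = 6 - P/(-3) = 6 - P*(-1)/3 = 6 - (-1)*P/3 = 6 + P/3)
(g(9) + R(O))² = ((5/2 - 4*9) + (6 + (⅓)*4))² = ((5/2 - 36) + (6 + 4/3))² = (-67/2 + 22/3)² = (-157/6)² = 24649/36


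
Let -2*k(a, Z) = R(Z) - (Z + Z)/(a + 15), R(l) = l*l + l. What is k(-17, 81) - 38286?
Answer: -83295/2 ≈ -41648.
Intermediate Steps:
R(l) = l + l**2 (R(l) = l**2 + l = l + l**2)
k(a, Z) = Z/(15 + a) - Z*(1 + Z)/2 (k(a, Z) = -(Z*(1 + Z) - (Z + Z)/(a + 15))/2 = -(Z*(1 + Z) - 2*Z/(15 + a))/2 = Z/(15 + a) - Z*(1 + Z)/2)
k(-17, 81) - 38286 = (1/2)*81*(-13 - 15*81 - 1*(-17)*(1 + 81))/(15 - 17) - 38286 = (1/2)*81*(-13 - 1215 - 1*(-17)*82)/(-2) - 38286 = (1/2)*81*(-1/2)*(-13 - 1215 + 1394) - 38286 = (1/2)*81*(-1/2)*166 - 38286 = -6723/2 - 38286 = -83295/2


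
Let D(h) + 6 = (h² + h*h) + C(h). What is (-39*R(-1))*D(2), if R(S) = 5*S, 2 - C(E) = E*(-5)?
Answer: 2730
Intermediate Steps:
C(E) = 2 + 5*E (C(E) = 2 - E*(-5) = 2 - (-5)*E = 2 + 5*E)
D(h) = -4 + 2*h² + 5*h (D(h) = -6 + ((h² + h*h) + (2 + 5*h)) = -6 + ((h² + h²) + (2 + 5*h)) = -6 + (2*h² + (2 + 5*h)) = -6 + (2 + 2*h² + 5*h) = -4 + 2*h² + 5*h)
(-39*R(-1))*D(2) = (-195*(-1))*(-4 + 2*2² + 5*2) = (-39*(-5))*(-4 + 2*4 + 10) = 195*(-4 + 8 + 10) = 195*14 = 2730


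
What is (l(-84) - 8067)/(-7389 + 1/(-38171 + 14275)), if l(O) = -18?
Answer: 501816/458617 ≈ 1.0942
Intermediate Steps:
(l(-84) - 8067)/(-7389 + 1/(-38171 + 14275)) = (-18 - 8067)/(-7389 + 1/(-38171 + 14275)) = -8085/(-7389 + 1/(-23896)) = -8085/(-7389 - 1/23896) = -8085/(-176567545/23896) = -8085*(-23896/176567545) = 501816/458617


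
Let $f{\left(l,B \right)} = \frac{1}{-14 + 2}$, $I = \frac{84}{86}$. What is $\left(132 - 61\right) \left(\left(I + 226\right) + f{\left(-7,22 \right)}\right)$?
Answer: $\frac{8312467}{516} \approx 16109.0$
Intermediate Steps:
$I = \frac{42}{43}$ ($I = 84 \cdot \frac{1}{86} = \frac{42}{43} \approx 0.97674$)
$f{\left(l,B \right)} = - \frac{1}{12}$ ($f{\left(l,B \right)} = \frac{1}{-12} = - \frac{1}{12}$)
$\left(132 - 61\right) \left(\left(I + 226\right) + f{\left(-7,22 \right)}\right) = \left(132 - 61\right) \left(\left(\frac{42}{43} + 226\right) - \frac{1}{12}\right) = 71 \left(\frac{9760}{43} - \frac{1}{12}\right) = 71 \cdot \frac{117077}{516} = \frac{8312467}{516}$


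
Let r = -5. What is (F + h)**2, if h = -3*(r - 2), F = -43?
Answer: 484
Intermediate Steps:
h = 21 (h = -3*(-5 - 2) = -3*(-7) = 21)
(F + h)**2 = (-43 + 21)**2 = (-22)**2 = 484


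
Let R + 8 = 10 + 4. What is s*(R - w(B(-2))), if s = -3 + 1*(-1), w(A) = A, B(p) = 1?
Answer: -20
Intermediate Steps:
R = 6 (R = -8 + (10 + 4) = -8 + 14 = 6)
s = -4 (s = -3 - 1 = -4)
s*(R - w(B(-2))) = -4*(6 - 1*1) = -4*(6 - 1) = -4*5 = -20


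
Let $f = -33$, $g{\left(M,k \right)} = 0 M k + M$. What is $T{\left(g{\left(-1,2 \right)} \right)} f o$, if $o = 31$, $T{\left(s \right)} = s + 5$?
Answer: $-4092$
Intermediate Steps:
$g{\left(M,k \right)} = M$ ($g{\left(M,k \right)} = 0 k + M = 0 + M = M$)
$T{\left(s \right)} = 5 + s$
$T{\left(g{\left(-1,2 \right)} \right)} f o = \left(5 - 1\right) \left(-33\right) 31 = 4 \left(-33\right) 31 = \left(-132\right) 31 = -4092$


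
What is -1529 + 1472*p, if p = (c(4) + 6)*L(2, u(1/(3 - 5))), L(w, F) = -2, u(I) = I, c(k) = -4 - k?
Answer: 4359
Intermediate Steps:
p = 4 (p = ((-4 - 1*4) + 6)*(-2) = ((-4 - 4) + 6)*(-2) = (-8 + 6)*(-2) = -2*(-2) = 4)
-1529 + 1472*p = -1529 + 1472*4 = -1529 + 5888 = 4359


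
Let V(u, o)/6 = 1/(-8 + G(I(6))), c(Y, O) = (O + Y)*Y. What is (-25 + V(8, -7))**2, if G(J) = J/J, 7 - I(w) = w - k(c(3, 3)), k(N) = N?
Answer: 32761/49 ≈ 668.59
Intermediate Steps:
c(Y, O) = Y*(O + Y)
I(w) = 25 - w (I(w) = 7 - (w - 3*(3 + 3)) = 7 - (w - 3*6) = 7 - (w - 1*18) = 7 - (w - 18) = 7 - (-18 + w) = 7 + (18 - w) = 25 - w)
G(J) = 1
V(u, o) = -6/7 (V(u, o) = 6/(-8 + 1) = 6/(-7) = 6*(-1/7) = -6/7)
(-25 + V(8, -7))**2 = (-25 - 6/7)**2 = (-181/7)**2 = 32761/49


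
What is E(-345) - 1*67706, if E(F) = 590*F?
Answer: -271256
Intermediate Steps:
E(-345) - 1*67706 = 590*(-345) - 1*67706 = -203550 - 67706 = -271256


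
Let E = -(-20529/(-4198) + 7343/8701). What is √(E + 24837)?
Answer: √676123430100725266/5218114 ≈ 157.58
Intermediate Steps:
E = -29921249/5218114 (E = -(-20529*(-1/4198) + 7343*(1/8701)) = -(20529/4198 + 1049/1243) = -1*29921249/5218114 = -29921249/5218114 ≈ -5.7341)
√(E + 24837) = √(-29921249/5218114 + 24837) = √(129572376169/5218114) = √676123430100725266/5218114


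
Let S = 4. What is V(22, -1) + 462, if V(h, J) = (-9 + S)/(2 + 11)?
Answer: 6001/13 ≈ 461.62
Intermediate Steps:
V(h, J) = -5/13 (V(h, J) = (-9 + 4)/(2 + 11) = -5/13)
V(22, -1) + 462 = -5/13 + 462 = 6001/13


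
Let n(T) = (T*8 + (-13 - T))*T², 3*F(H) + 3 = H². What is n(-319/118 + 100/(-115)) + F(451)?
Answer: 4036981460084165/59972311032 ≈ 67314.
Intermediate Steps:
F(H) = -1 + H²/3
n(T) = T²*(-13 + 7*T) (n(T) = (8*T + (-13 - T))*T² = (-13 + 7*T)*T² = T²*(-13 + 7*T))
n(-319/118 + 100/(-115)) + F(451) = (-319/118 + 100/(-115))²*(-13 + 7*(-319/118 + 100/(-115))) + (-1 + (⅓)*451²) = (-319*1/118 + 100*(-1/115))²*(-13 + 7*(-319*1/118 + 100*(-1/115))) + (-1 + (⅓)*203401) = (-319/118 - 20/23)²*(-13 + 7*(-319/118 - 20/23)) + (-1 + 203401/3) = (-9697/2714)²*(-13 + 7*(-9697/2714)) + 203398/3 = 94031809*(-13 - 67879/2714)/7365796 + 203398/3 = (94031809/7365796)*(-103161/2714) + 203398/3 = -9700415448249/19990770344 + 203398/3 = 4036981460084165/59972311032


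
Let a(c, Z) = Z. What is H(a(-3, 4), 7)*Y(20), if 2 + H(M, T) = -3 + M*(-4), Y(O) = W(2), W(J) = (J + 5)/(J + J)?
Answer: -147/4 ≈ -36.750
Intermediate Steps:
W(J) = (5 + J)/(2*J) (W(J) = (5 + J)/((2*J)) = (5 + J)*(1/(2*J)) = (5 + J)/(2*J))
Y(O) = 7/4 (Y(O) = (½)*(5 + 2)/2 = (½)*(½)*7 = 7/4)
H(M, T) = -5 - 4*M (H(M, T) = -2 + (-3 + M*(-4)) = -2 + (-3 - 4*M) = -5 - 4*M)
H(a(-3, 4), 7)*Y(20) = (-5 - 4*4)*(7/4) = (-5 - 16)*(7/4) = -21*7/4 = -147/4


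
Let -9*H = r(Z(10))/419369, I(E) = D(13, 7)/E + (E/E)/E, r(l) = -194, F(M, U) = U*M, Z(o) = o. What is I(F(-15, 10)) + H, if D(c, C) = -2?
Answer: 1267807/188716050 ≈ 0.0067181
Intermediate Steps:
F(M, U) = M*U
I(E) = -1/E (I(E) = -2/E + (E/E)/E = -2/E + 1/E = -1/E)
H = 194/3774321 (H = -(-194)/(9*419369) = -⅑*(-194/419369) = 194/3774321 ≈ 5.1400e-5)
I(F(-15, 10)) + H = -1/((-15*10)) + 194/3774321 = -1/(-150) + 194/3774321 = -1*(-1/150) + 194/3774321 = 1/150 + 194/3774321 = 1267807/188716050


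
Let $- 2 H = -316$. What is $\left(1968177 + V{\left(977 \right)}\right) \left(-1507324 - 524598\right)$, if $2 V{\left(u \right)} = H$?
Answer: $-3999342668032$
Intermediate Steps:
$H = 158$ ($H = \left(- \frac{1}{2}\right) \left(-316\right) = 158$)
$V{\left(u \right)} = 79$ ($V{\left(u \right)} = \frac{1}{2} \cdot 158 = 79$)
$\left(1968177 + V{\left(977 \right)}\right) \left(-1507324 - 524598\right) = \left(1968177 + 79\right) \left(-1507324 - 524598\right) = 1968256 \left(-2031922\right) = -3999342668032$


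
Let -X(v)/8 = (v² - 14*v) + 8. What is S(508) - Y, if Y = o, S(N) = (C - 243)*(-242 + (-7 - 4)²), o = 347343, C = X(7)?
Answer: -357628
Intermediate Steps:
X(v) = -64 - 8*v² + 112*v (X(v) = -8*((v² - 14*v) + 8) = -8*(8 + v² - 14*v) = -64 - 8*v² + 112*v)
C = 328 (C = -64 - 8*7² + 112*7 = -64 - 8*49 + 784 = -64 - 392 + 784 = 328)
S(N) = -10285 (S(N) = (328 - 243)*(-242 + (-7 - 4)²) = 85*(-242 + (-11)²) = 85*(-242 + 121) = 85*(-121) = -10285)
Y = 347343
S(508) - Y = -10285 - 1*347343 = -10285 - 347343 = -357628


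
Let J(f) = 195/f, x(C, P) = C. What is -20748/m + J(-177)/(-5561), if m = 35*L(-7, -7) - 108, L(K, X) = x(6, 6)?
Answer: -1134565237/5577683 ≈ -203.41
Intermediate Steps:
L(K, X) = 6
m = 102 (m = 35*6 - 108 = 210 - 108 = 102)
-20748/m + J(-177)/(-5561) = -20748/102 + (195/(-177))/(-5561) = -20748*1/102 + (195*(-1/177))*(-1/5561) = -3458/17 - 65/59*(-1/5561) = -3458/17 + 65/328099 = -1134565237/5577683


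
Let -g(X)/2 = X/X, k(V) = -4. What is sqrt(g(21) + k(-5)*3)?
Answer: I*sqrt(14) ≈ 3.7417*I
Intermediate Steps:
g(X) = -2 (g(X) = -2*X/X = -2*1 = -2)
sqrt(g(21) + k(-5)*3) = sqrt(-2 - 4*3) = sqrt(-2 - 12) = sqrt(-14) = I*sqrt(14)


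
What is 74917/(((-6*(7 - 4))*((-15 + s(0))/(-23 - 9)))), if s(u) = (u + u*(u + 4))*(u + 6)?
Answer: -1198672/135 ≈ -8879.0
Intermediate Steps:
s(u) = (6 + u)*(u + u*(4 + u)) (s(u) = (u + u*(4 + u))*(6 + u) = (6 + u)*(u + u*(4 + u)))
74917/(((-6*(7 - 4))*((-15 + s(0))/(-23 - 9)))) = 74917/(((-6*(7 - 4))*((-15 + 0*(30 + 0² + 11*0))/(-23 - 9)))) = 74917/(((-6*3)*((-15 + 0*(30 + 0 + 0))/(-32)))) = 74917/((-18*(-15 + 0*30)*(-1)/32)) = 74917/((-18*(-15 + 0)*(-1)/32)) = 74917/((-(-270)*(-1)/32)) = 74917/((-18*15/32)) = 74917/(-135/16) = 74917*(-16/135) = -1198672/135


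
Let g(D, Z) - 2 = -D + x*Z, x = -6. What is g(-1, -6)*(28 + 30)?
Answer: 2262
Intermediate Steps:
g(D, Z) = 2 - D - 6*Z (g(D, Z) = 2 + (-D - 6*Z) = 2 - D - 6*Z)
g(-1, -6)*(28 + 30) = (2 - 1*(-1) - 6*(-6))*(28 + 30) = (2 + 1 + 36)*58 = 39*58 = 2262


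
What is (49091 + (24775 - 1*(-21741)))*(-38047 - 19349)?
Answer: -5487459372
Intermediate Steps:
(49091 + (24775 - 1*(-21741)))*(-38047 - 19349) = (49091 + (24775 + 21741))*(-57396) = (49091 + 46516)*(-57396) = 95607*(-57396) = -5487459372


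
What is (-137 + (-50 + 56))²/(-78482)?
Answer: -17161/78482 ≈ -0.21866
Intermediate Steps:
(-137 + (-50 + 56))²/(-78482) = (-137 + 6)²*(-1/78482) = (-131)²*(-1/78482) = 17161*(-1/78482) = -17161/78482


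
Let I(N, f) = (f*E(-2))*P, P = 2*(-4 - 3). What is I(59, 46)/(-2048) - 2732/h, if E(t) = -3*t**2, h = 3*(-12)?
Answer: 83077/1152 ≈ 72.115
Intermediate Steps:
h = -36
P = -14 (P = 2*(-7) = -14)
I(N, f) = 168*f (I(N, f) = (f*(-3*(-2)**2))*(-14) = (f*(-3*4))*(-14) = (f*(-12))*(-14) = -12*f*(-14) = 168*f)
I(59, 46)/(-2048) - 2732/h = (168*46)/(-2048) - 2732/(-36) = 7728*(-1/2048) - 2732*(-1/36) = -483/128 + 683/9 = 83077/1152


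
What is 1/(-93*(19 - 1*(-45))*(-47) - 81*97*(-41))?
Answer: 1/601881 ≈ 1.6615e-6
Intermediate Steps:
1/(-93*(19 - 1*(-45))*(-47) - 81*97*(-41)) = 1/(-93*(19 + 45)*(-47) - 7857*(-41)) = 1/(-93*64*(-47) + 322137) = 1/(-5952*(-47) + 322137) = 1/(279744 + 322137) = 1/601881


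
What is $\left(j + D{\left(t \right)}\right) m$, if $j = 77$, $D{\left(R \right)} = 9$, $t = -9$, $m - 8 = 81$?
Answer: $7654$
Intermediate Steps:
$m = 89$ ($m = 8 + 81 = 89$)
$\left(j + D{\left(t \right)}\right) m = \left(77 + 9\right) 89 = 86 \cdot 89 = 7654$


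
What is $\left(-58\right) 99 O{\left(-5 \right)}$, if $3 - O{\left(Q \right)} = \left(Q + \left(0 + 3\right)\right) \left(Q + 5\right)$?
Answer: $-17226$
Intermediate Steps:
$O{\left(Q \right)} = 3 - \left(3 + Q\right) \left(5 + Q\right)$ ($O{\left(Q \right)} = 3 - \left(Q + \left(0 + 3\right)\right) \left(Q + 5\right) = 3 - \left(Q + 3\right) \left(5 + Q\right) = 3 - \left(3 + Q\right) \left(5 + Q\right)$)
$\left(-58\right) 99 O{\left(-5 \right)} = \left(-58\right) 99 \left(-12 - \left(-5\right)^{2} - -40\right) = - 5742 \left(-12 - 25 + 40\right) = \left(-5742\right) 3 = -17226$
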